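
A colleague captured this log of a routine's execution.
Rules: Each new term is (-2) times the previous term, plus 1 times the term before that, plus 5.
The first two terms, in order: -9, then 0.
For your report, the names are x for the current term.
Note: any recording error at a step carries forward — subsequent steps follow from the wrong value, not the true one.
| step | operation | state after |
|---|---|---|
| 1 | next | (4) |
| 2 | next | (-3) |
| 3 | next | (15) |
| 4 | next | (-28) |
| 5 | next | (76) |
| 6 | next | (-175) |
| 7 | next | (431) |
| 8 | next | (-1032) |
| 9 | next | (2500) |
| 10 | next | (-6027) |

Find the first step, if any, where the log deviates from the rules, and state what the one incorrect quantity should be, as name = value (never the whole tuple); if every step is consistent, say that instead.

step 1: x = -2*(0) + (1)*(-9) + (5) = -4 -> first mismatch against the log
That makes step 1 the first incorrect line — x = -4 is what it should show.

step 1, x = -4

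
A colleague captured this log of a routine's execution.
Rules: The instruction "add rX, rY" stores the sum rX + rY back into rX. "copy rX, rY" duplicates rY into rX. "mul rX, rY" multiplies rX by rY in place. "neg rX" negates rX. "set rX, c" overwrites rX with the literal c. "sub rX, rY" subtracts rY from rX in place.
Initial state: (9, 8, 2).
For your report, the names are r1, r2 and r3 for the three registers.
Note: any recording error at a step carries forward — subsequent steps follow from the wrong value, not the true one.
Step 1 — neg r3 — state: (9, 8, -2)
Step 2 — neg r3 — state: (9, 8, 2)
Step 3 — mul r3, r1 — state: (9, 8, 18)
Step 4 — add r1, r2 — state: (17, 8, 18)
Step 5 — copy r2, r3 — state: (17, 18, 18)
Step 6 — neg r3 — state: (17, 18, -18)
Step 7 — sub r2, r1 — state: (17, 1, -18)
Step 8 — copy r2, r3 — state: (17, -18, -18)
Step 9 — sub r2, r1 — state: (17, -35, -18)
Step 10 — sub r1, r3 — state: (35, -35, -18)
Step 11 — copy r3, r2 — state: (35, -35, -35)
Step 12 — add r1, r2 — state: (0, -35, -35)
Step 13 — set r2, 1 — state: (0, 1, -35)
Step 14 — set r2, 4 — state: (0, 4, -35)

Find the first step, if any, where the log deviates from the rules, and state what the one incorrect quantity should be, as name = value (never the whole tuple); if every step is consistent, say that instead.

Step 1: r3 = -(2) = -2 — matches.
Step 2: r3 = -(-2) = 2 — no discrepancy.
Step 3: r3 = 2 * 9 = 18 — confirmed correct.
Step 4: r1 = 9 + 8 = 17 — consistent with the log.
Step 5: r2 = 18 — confirmed correct.
Step 6: r3 = -(18) = -18 — in agreement.
Step 7: r2 = 18 - 17 = 1 — verified.
Step 8: r2 = -18 — consistent with the log.
Step 9: r2 = -18 - 17 = -35 — consistent with the log.
Step 10: r1 = 17 - -18 = 35 — exactly as logged.
Step 11: r3 = -35 — confirmed correct.
Step 12: r1 = 35 + -35 = 0 — agrees with the log.
Step 13: r2 = 1 — verified.
Step 14: r2 = 4 — no discrepancy.
Every step is consistent.

no error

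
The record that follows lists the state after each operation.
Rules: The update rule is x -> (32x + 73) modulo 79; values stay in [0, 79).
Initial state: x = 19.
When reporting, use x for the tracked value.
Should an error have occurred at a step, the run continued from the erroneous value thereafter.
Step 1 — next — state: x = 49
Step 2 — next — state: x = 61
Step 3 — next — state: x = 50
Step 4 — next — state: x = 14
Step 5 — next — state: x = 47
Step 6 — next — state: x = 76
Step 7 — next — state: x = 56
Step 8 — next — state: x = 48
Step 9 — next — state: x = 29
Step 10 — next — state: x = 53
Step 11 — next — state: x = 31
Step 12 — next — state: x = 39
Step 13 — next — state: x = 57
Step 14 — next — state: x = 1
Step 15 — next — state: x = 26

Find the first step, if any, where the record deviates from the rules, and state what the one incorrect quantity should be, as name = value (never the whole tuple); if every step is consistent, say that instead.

step 12, x = 38

Step 1: x = (32*19 + 73) mod 79 = 49 — checks out.
Step 2: x = (32*49 + 73) mod 79 = 61 — verified.
Step 3: x = (32*61 + 73) mod 79 = 50 — in agreement.
Step 4: x = (32*50 + 73) mod 79 = 14 — checks out.
Step 5: x = (32*14 + 73) mod 79 = 47 — verified.
Step 6: x = (32*47 + 73) mod 79 = 76 — same as recorded.
Step 7: x = (32*76 + 73) mod 79 = 56 — agrees with the record.
Step 8: x = (32*56 + 73) mod 79 = 48 — exactly as logged.
Step 9: x = (32*48 + 73) mod 79 = 29 — checks out.
Step 10: x = (32*29 + 73) mod 79 = 53 — agrees with the record.
Step 11: x = (32*53 + 73) mod 79 = 31 — confirmed correct.
Step 12: x = (32*31 + 73) mod 79 = 38 — the recorded entry deviates here.
That makes step 12 the first incorrect line — x = 38 is what it should show.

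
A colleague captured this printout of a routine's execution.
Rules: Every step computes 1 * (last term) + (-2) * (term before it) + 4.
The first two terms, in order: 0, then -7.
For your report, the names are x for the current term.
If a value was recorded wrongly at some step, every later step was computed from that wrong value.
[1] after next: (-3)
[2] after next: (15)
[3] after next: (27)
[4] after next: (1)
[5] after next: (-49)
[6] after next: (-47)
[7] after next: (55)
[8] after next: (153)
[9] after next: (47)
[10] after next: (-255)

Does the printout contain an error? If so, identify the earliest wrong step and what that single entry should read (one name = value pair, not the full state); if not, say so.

Recomputing the run from the initial state:
step 1: x = -3
step 2: x = 15
step 3: x = 25
step 4: x = -1
step 5: x = -47
step 6: x = -41
step 7: x = 57
step 8: x = 143
step 9: x = 33
step 10: x = -249
The first disagreement with the printout is at step 3, where the value should be x = 25.

step 3, x = 25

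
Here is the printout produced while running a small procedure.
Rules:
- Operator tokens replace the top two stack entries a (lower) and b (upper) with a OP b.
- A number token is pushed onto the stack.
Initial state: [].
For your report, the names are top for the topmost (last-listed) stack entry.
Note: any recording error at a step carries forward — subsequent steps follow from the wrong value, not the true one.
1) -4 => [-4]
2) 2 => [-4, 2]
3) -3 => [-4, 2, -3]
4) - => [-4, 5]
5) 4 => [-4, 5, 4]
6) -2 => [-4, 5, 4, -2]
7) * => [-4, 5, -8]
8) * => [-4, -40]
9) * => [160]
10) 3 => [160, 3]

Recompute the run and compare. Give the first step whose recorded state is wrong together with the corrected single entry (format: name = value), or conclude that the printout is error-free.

Recomputing the run from the initial state:
step 1: [-4]
step 2: [-4, 2]
step 3: [-4, 2, -3]
step 4: [-4, 5]
step 5: [-4, 5, 4]
step 6: [-4, 5, 4, -2]
step 7: [-4, 5, -8]
step 8: [-4, -40]
step 9: [160]
step 10: [160, 3]
This matches the printout at every step.

no error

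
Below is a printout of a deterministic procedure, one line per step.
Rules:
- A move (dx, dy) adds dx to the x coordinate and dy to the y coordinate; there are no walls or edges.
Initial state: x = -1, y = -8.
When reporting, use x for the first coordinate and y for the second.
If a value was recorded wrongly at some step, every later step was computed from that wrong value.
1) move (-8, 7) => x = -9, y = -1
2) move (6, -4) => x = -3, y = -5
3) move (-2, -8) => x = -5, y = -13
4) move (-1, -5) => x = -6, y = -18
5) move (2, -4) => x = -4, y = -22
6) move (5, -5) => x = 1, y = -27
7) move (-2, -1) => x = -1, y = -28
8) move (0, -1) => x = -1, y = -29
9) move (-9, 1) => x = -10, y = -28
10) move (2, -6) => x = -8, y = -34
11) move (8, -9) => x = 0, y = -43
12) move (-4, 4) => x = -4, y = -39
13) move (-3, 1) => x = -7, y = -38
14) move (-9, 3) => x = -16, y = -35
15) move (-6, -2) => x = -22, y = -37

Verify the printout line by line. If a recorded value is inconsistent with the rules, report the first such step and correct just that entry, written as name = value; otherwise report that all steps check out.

step 1: x = -1 + (-8) = -9, y = -8 + (7) = -1 -> matches
step 2: x = -9 + (6) = -3, y = -1 + (-4) = -5 -> exactly as logged
step 3: x = -3 + (-2) = -5, y = -5 + (-8) = -13 -> confirmed correct
step 4: x = -5 + (-1) = -6, y = -13 + (-5) = -18 -> confirmed correct
step 5: x = -6 + (2) = -4, y = -18 + (-4) = -22 -> confirmed correct
step 6: x = -4 + (5) = 1, y = -22 + (-5) = -27 -> consistent with the printout
step 7: x = 1 + (-2) = -1, y = -27 + (-1) = -28 -> same as recorded
step 8: x = -1 + (0) = -1, y = -28 + (-1) = -29 -> checks out
step 9: x = -1 + (-9) = -10, y = -29 + (1) = -28 -> in agreement
step 10: x = -10 + (2) = -8, y = -28 + (-6) = -34 -> matches
step 11: x = -8 + (8) = 0, y = -34 + (-9) = -43 -> same as recorded
step 12: x = 0 + (-4) = -4, y = -43 + (4) = -39 -> verified
step 13: x = -4 + (-3) = -7, y = -39 + (1) = -38 -> checks out
step 14: x = -7 + (-9) = -16, y = -38 + (3) = -35 -> no discrepancy
step 15: x = -16 + (-6) = -22, y = -35 + (-2) = -37 -> checks out
The recomputation confirms every line.

no error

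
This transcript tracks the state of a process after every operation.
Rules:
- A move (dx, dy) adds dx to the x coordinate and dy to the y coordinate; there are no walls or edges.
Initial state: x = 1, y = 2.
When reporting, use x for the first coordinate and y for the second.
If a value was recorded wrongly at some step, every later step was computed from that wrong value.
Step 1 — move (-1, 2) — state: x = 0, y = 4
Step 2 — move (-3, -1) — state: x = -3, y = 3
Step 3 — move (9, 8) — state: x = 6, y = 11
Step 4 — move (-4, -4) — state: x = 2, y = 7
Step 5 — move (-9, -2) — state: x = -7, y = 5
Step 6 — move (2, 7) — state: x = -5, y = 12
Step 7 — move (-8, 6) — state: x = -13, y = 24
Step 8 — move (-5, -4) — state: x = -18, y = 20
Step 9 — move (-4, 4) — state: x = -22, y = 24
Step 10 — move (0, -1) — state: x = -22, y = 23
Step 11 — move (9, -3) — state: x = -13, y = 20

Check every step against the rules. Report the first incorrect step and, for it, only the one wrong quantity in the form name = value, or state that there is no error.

1. x = 1 + (-1) = 0, y = 2 + (2) = 4 (verified)
2. x = 0 + (-3) = -3, y = 4 + (-1) = 3 (consistent with the transcript)
3. x = -3 + (9) = 6, y = 3 + (8) = 11 (confirmed correct)
4. x = 6 + (-4) = 2, y = 11 + (-4) = 7 (agrees with the transcript)
5. x = 2 + (-9) = -7, y = 7 + (-2) = 5 (checks out)
6. x = -7 + (2) = -5, y = 5 + (7) = 12 (checks out)
7. x = -5 + (-8) = -13, y = 12 + (6) = 18 (first mismatch against the transcript)
So the first discrepancy is step 7, where the right value is y = 18.

step 7, y = 18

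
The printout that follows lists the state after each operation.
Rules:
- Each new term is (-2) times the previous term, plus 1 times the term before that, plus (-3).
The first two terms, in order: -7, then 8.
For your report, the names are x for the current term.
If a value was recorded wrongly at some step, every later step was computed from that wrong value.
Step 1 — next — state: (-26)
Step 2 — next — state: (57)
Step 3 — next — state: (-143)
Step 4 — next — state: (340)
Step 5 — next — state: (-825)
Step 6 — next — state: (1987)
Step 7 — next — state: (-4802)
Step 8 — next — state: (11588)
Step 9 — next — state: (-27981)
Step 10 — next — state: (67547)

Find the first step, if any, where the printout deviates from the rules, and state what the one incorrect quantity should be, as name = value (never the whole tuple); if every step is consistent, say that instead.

1. x = -2*(8) + (1)*(-7) + (-3) = -26 (verified)
2. x = -2*(-26) + (1)*(8) + (-3) = 57 (in agreement)
3. x = -2*(57) + (1)*(-26) + (-3) = -143 (exactly as logged)
4. x = -2*(-143) + (1)*(57) + (-3) = 340 (exactly as logged)
5. x = -2*(340) + (1)*(-143) + (-3) = -826 (the recorded entry deviates here)
So the first discrepancy is step 5, where the right value is x = -826.

step 5, x = -826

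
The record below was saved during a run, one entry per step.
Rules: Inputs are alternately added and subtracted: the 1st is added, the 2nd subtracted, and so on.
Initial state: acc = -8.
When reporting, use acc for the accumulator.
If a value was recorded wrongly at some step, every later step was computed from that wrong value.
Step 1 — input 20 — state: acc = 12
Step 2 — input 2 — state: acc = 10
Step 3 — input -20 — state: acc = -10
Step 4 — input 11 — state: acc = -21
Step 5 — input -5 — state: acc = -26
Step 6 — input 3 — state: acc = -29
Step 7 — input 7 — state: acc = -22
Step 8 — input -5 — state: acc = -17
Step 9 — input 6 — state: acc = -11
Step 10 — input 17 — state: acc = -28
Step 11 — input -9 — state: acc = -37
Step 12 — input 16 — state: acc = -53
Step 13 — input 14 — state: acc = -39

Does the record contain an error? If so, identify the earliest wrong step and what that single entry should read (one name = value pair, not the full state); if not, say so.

Recomputing the run from the initial state:
step 1: acc = 12
step 2: acc = 10
step 3: acc = -10
step 4: acc = -21
step 5: acc = -26
step 6: acc = -29
step 7: acc = -22
step 8: acc = -17
step 9: acc = -11
step 10: acc = -28
step 11: acc = -37
step 12: acc = -53
step 13: acc = -39
This matches the record at every step.

no error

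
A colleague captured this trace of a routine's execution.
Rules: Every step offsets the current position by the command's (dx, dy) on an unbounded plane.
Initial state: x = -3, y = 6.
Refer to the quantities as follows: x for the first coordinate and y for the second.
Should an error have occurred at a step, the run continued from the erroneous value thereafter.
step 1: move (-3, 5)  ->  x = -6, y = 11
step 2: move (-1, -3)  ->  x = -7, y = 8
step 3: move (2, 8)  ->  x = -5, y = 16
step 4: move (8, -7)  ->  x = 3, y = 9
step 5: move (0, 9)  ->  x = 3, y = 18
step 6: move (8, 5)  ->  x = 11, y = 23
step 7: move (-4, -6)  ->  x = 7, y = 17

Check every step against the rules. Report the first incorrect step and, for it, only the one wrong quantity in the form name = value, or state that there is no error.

1. x = -3 + (-3) = -6, y = 6 + (5) = 11 (agrees with the trace)
2. x = -6 + (-1) = -7, y = 11 + (-3) = 8 (confirmed correct)
3. x = -7 + (2) = -5, y = 8 + (8) = 16 (exactly as logged)
4. x = -5 + (8) = 3, y = 16 + (-7) = 9 (agrees with the trace)
5. x = 3 + (0) = 3, y = 9 + (9) = 18 (checks out)
6. x = 3 + (8) = 11, y = 18 + (5) = 23 (checks out)
7. x = 11 + (-4) = 7, y = 23 + (-6) = 17 (no discrepancy)
All entries verified; no error found.

no error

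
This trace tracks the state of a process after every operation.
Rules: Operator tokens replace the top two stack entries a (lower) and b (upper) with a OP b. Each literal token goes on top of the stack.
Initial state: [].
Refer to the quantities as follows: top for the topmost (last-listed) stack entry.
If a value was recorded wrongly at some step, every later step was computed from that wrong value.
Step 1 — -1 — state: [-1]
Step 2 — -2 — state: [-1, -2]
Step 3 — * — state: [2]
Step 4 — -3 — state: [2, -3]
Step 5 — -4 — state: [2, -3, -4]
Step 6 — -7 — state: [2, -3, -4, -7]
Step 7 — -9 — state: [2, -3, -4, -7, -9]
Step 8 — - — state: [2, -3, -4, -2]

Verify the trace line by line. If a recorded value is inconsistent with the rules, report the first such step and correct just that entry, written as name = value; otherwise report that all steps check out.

Step 1: push -1: top = -1 — confirmed correct.
Step 2: push -2: top = -2 — in agreement.
Step 3: -1 * -2 = 2 — exactly as logged.
Step 4: push -3: top = -3 — in agreement.
Step 5: push -4: top = -4 — matches.
Step 6: push -7: top = -7 — verified.
Step 7: push -9: top = -9 — same as recorded.
Step 8: -7 - -9 = 2 — the trace disagrees here.
So the first discrepancy is step 8, where the right value is top = 2.

step 8, top = 2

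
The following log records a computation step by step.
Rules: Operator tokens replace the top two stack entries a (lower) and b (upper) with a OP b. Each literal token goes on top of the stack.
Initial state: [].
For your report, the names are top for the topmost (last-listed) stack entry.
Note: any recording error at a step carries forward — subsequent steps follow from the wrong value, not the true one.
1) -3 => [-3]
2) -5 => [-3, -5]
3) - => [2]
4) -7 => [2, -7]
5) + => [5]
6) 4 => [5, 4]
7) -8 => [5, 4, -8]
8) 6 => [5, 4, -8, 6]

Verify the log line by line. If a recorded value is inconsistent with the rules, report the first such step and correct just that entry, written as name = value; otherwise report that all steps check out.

step 5, top = -5

Recomputing the run from the initial state:
step 1: [-3]
step 2: [-3, -5]
step 3: [2]
step 4: [2, -7]
step 5: [-5]
step 6: [-5, 4]
step 7: [-5, 4, -8]
step 8: [-5, 4, -8, 6]
The first disagreement with the log is at step 5, where the value should be top = -5.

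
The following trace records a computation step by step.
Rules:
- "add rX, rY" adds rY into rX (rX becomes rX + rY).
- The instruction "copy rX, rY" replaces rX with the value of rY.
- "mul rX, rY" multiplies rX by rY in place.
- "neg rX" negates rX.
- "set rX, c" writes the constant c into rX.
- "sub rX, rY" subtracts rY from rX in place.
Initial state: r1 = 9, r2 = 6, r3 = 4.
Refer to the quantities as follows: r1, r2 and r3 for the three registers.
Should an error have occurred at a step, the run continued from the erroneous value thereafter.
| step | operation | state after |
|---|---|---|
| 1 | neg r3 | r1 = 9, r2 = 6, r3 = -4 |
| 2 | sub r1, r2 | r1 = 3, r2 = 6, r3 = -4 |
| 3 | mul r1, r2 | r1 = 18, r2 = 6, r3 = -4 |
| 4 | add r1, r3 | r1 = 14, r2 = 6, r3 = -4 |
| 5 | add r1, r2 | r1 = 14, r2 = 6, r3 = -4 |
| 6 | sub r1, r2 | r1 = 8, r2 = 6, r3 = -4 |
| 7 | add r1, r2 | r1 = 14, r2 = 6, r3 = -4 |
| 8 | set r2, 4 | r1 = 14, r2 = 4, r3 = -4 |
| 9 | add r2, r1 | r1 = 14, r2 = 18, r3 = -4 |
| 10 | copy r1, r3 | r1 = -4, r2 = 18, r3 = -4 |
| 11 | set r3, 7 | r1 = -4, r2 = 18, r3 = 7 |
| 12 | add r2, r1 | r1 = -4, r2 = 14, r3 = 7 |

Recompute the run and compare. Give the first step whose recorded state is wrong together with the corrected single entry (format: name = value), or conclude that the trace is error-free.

Step 1: r3 = -(4) = -4 — no discrepancy.
Step 2: r1 = 9 - 6 = 3 — confirmed correct.
Step 3: r1 = 3 * 6 = 18 — exactly as logged.
Step 4: r1 = 18 + -4 = 14 — exactly as logged.
Step 5: r1 = 14 + 6 = 20 — the entry is off here.
Step 5 is the first one off; corrected, r1 = 20.

step 5, r1 = 20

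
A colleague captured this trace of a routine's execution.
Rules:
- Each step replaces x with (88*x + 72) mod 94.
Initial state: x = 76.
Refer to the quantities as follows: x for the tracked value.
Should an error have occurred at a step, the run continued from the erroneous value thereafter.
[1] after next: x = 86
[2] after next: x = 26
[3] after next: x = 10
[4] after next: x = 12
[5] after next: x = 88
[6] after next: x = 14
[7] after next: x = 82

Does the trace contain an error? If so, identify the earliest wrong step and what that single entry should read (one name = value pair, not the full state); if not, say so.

step 5, x = 0

Recomputing the run from the initial state:
step 1: x = 86
step 2: x = 26
step 3: x = 10
step 4: x = 12
step 5: x = 0
step 6: x = 72
step 7: x = 16
The first disagreement with the trace is at step 5, where the value should be x = 0.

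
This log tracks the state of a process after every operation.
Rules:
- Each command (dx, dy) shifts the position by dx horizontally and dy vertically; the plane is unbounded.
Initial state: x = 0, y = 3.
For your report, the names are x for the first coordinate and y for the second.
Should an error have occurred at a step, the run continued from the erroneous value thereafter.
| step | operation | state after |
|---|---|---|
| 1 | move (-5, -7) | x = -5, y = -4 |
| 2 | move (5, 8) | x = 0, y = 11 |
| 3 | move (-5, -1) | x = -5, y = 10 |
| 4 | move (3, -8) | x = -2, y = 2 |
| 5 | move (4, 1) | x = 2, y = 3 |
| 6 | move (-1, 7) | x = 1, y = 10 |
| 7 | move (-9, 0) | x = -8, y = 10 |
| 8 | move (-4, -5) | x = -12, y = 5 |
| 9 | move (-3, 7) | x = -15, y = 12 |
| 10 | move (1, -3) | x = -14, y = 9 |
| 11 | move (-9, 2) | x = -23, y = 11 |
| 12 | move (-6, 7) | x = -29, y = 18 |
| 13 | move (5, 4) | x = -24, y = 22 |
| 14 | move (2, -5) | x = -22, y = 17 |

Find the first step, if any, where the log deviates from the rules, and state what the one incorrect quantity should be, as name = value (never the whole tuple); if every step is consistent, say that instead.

step 2, y = 4

Recomputing the run from the initial state:
step 1: x = -5, y = -4
step 2: x = 0, y = 4
step 3: x = -5, y = 3
step 4: x = -2, y = -5
step 5: x = 2, y = -4
step 6: x = 1, y = 3
step 7: x = -8, y = 3
step 8: x = -12, y = -2
step 9: x = -15, y = 5
step 10: x = -14, y = 2
step 11: x = -23, y = 4
step 12: x = -29, y = 11
step 13: x = -24, y = 15
step 14: x = -22, y = 10
The first disagreement with the log is at step 2, where the value should be y = 4.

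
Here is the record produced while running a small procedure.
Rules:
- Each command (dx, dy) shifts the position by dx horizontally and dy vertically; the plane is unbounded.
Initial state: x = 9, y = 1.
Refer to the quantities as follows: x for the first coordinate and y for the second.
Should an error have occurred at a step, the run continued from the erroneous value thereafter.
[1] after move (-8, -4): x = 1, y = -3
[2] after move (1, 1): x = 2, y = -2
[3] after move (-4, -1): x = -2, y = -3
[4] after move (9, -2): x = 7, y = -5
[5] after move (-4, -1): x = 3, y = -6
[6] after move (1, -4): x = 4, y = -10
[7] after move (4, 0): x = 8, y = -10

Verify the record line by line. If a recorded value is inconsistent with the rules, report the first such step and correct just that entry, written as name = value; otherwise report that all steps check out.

step 1: x = 9 + (-8) = 1, y = 1 + (-4) = -3 -> checks out
step 2: x = 1 + (1) = 2, y = -3 + (1) = -2 -> consistent with the record
step 3: x = 2 + (-4) = -2, y = -2 + (-1) = -3 -> exactly as logged
step 4: x = -2 + (9) = 7, y = -3 + (-2) = -5 -> confirmed correct
step 5: x = 7 + (-4) = 3, y = -5 + (-1) = -6 -> verified
step 6: x = 3 + (1) = 4, y = -6 + (-4) = -10 -> checks out
step 7: x = 4 + (4) = 8, y = -10 + (0) = -10 -> same as recorded
Each recorded entry agrees with the recomputation.

no error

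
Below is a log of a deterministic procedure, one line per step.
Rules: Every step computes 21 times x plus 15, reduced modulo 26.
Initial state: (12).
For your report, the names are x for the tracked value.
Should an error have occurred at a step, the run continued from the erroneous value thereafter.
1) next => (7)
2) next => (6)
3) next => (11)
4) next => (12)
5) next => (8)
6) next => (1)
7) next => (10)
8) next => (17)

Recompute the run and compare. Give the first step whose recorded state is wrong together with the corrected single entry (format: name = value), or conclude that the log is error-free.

Step 1: x = (21*12 + 15) mod 26 = 7 — no discrepancy.
Step 2: x = (21*7 + 15) mod 26 = 6 — checks out.
Step 3: x = (21*6 + 15) mod 26 = 11 — no discrepancy.
Step 4: x = (21*11 + 15) mod 26 = 12 — checks out.
Step 5: x = (21*12 + 15) mod 26 = 7 — the recorded entry deviates here.
First deviation found at step 5; the corrected entry is x = 7.

step 5, x = 7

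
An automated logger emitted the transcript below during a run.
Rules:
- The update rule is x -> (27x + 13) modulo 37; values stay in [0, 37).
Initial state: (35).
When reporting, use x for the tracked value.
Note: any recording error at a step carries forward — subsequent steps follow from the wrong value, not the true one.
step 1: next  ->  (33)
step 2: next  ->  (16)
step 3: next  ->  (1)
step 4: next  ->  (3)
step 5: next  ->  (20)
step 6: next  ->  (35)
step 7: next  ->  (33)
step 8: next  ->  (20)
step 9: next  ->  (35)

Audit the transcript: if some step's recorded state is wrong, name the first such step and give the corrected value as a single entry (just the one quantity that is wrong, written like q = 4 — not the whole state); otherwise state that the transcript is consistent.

Step 1: x = (27*35 + 13) mod 37 = 33 — exactly as logged.
Step 2: x = (27*33 + 13) mod 37 = 16 — checks out.
Step 3: x = (27*16 + 13) mod 37 = 1 — exactly as logged.
Step 4: x = (27*1 + 13) mod 37 = 3 — confirmed correct.
Step 5: x = (27*3 + 13) mod 37 = 20 — in agreement.
Step 6: x = (27*20 + 13) mod 37 = 35 — consistent with the transcript.
Step 7: x = (27*35 + 13) mod 37 = 33 — exactly as logged.
Step 8: x = (27*33 + 13) mod 37 = 16 — this is not what the transcript shows.
First deviation found at step 8; the corrected entry is x = 16.

step 8, x = 16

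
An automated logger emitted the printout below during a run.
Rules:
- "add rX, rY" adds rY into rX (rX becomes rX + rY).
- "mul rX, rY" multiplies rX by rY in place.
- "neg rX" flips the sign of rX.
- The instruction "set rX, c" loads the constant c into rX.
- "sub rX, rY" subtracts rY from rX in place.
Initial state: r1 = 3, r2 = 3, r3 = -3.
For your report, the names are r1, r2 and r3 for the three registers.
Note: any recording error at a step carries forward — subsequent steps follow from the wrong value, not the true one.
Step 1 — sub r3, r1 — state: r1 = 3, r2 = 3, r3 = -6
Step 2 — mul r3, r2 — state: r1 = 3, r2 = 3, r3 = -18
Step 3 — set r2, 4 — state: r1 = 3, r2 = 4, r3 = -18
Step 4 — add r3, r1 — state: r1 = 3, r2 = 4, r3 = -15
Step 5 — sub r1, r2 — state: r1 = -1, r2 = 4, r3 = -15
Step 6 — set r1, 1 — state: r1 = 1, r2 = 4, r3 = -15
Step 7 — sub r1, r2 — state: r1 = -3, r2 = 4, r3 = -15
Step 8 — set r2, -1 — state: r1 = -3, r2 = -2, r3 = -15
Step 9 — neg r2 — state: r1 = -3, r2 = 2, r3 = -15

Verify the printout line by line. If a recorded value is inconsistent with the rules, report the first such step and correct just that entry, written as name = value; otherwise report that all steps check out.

1. r3 = -3 - 3 = -6 (matches)
2. r3 = -6 * 3 = -18 (exactly as logged)
3. r2 = 4 (consistent with the printout)
4. r3 = -18 + 3 = -15 (verified)
5. r1 = 3 - 4 = -1 (checks out)
6. r1 = 1 (matches)
7. r1 = 1 - 4 = -3 (confirmed correct)
8. r2 = -1 (the entry is off here)
The audit stops at step 8: the recorded entry is wrong and should be r2 = -1.

step 8, r2 = -1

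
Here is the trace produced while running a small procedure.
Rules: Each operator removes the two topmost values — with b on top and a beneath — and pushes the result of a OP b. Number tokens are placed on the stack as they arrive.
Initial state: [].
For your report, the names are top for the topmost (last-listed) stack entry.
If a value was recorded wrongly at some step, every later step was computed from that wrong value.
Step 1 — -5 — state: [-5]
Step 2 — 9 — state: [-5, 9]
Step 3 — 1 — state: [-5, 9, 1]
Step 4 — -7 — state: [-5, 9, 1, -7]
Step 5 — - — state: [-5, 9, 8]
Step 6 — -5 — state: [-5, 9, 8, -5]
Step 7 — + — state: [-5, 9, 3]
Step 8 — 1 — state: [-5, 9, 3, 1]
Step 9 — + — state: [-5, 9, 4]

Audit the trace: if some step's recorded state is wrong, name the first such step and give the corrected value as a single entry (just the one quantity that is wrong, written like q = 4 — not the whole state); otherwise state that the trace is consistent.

no error

Recomputing the run from the initial state:
step 1: [-5]
step 2: [-5, 9]
step 3: [-5, 9, 1]
step 4: [-5, 9, 1, -7]
step 5: [-5, 9, 8]
step 6: [-5, 9, 8, -5]
step 7: [-5, 9, 3]
step 8: [-5, 9, 3, 1]
step 9: [-5, 9, 4]
This matches the trace at every step.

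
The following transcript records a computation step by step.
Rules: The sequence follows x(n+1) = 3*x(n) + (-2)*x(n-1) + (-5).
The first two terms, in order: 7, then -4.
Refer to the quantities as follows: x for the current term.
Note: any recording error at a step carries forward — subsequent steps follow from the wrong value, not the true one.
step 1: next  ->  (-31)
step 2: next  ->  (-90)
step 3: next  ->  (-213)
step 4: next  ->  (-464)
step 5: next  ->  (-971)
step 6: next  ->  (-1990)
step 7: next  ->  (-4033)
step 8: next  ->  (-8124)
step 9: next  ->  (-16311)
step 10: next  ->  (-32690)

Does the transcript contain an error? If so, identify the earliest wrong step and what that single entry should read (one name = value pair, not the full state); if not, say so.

step 1: x = 3*(-4) + (-2)*(7) + (-5) = -31 -> matches
step 2: x = 3*(-31) + (-2)*(-4) + (-5) = -90 -> confirmed correct
step 3: x = 3*(-90) + (-2)*(-31) + (-5) = -213 -> matches
step 4: x = 3*(-213) + (-2)*(-90) + (-5) = -464 -> checks out
step 5: x = 3*(-464) + (-2)*(-213) + (-5) = -971 -> in agreement
step 6: x = 3*(-971) + (-2)*(-464) + (-5) = -1990 -> in agreement
step 7: x = 3*(-1990) + (-2)*(-971) + (-5) = -4033 -> in agreement
step 8: x = 3*(-4033) + (-2)*(-1990) + (-5) = -8124 -> same as recorded
step 9: x = 3*(-8124) + (-2)*(-4033) + (-5) = -16311 -> matches
step 10: x = 3*(-16311) + (-2)*(-8124) + (-5) = -32690 -> consistent with the transcript
The whole run recomputes cleanly — no discrepancies.

no error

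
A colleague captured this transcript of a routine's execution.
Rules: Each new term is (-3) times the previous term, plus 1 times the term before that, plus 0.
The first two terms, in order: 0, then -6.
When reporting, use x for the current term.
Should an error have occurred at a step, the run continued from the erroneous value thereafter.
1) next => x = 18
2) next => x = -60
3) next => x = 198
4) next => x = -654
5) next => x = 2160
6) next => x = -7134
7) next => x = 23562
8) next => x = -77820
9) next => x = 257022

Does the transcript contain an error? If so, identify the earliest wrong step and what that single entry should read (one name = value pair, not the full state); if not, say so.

Recomputing the run from the initial state:
step 1: x = 18
step 2: x = -60
step 3: x = 198
step 4: x = -654
step 5: x = 2160
step 6: x = -7134
step 7: x = 23562
step 8: x = -77820
step 9: x = 257022
This matches the transcript at every step.

no error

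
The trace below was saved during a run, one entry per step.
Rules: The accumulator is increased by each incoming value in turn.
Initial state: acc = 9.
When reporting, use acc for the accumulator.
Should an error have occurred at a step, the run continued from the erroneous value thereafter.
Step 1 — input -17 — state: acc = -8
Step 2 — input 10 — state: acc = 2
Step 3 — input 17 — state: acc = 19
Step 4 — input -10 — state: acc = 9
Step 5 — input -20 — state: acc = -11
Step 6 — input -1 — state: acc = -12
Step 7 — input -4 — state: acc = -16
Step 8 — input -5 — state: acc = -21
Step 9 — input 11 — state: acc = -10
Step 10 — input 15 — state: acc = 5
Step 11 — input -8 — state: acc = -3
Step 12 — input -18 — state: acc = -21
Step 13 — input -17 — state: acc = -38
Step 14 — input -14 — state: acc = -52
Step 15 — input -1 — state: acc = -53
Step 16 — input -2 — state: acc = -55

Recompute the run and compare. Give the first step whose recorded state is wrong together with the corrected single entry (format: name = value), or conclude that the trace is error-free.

no error

Recomputing the run from the initial state:
step 1: acc = -8
step 2: acc = 2
step 3: acc = 19
step 4: acc = 9
step 5: acc = -11
step 6: acc = -12
step 7: acc = -16
step 8: acc = -21
step 9: acc = -10
step 10: acc = 5
step 11: acc = -3
step 12: acc = -21
step 13: acc = -38
step 14: acc = -52
step 15: acc = -53
step 16: acc = -55
This matches the trace at every step.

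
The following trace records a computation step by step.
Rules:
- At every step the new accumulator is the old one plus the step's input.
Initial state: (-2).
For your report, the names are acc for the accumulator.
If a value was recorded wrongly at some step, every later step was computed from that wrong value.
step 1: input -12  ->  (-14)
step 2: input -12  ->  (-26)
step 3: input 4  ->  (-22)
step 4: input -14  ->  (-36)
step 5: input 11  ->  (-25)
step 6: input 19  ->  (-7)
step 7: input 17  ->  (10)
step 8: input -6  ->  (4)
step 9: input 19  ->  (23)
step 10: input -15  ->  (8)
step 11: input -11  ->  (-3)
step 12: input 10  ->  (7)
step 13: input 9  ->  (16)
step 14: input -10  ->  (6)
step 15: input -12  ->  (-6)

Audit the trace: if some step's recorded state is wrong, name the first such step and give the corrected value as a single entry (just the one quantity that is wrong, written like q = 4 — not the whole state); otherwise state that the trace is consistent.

Recomputing the run from the initial state:
step 1: acc = -14
step 2: acc = -26
step 3: acc = -22
step 4: acc = -36
step 5: acc = -25
step 6: acc = -6
step 7: acc = 11
step 8: acc = 5
step 9: acc = 24
step 10: acc = 9
step 11: acc = -2
step 12: acc = 8
step 13: acc = 17
step 14: acc = 7
step 15: acc = -5
The first disagreement with the trace is at step 6, where the value should be acc = -6.

step 6, acc = -6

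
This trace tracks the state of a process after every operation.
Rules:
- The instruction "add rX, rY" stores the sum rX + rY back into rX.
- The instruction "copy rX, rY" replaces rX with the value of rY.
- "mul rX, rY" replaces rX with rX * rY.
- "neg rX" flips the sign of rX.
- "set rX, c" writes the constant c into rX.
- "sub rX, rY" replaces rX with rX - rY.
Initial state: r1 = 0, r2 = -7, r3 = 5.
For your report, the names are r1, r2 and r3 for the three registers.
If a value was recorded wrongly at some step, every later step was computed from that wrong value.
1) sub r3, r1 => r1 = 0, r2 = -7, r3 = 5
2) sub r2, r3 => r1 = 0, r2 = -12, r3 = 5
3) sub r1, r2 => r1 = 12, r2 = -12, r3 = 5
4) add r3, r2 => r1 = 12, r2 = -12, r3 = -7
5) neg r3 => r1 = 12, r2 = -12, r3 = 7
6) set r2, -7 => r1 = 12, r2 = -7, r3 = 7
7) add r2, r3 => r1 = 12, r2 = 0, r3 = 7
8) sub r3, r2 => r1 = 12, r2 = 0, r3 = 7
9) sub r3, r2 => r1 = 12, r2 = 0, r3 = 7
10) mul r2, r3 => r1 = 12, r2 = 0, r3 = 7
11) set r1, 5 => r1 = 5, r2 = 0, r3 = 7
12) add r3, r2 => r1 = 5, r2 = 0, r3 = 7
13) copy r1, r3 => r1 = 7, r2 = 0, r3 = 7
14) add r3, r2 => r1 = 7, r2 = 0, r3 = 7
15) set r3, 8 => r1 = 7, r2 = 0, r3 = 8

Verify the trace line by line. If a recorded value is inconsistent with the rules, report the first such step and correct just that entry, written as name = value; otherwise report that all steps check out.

no error

Step 1: r3 = 5 - 0 = 5 — matches.
Step 2: r2 = -7 - 5 = -12 — matches.
Step 3: r1 = 0 - -12 = 12 — in agreement.
Step 4: r3 = 5 + -12 = -7 — exactly as logged.
Step 5: r3 = -(-7) = 7 — agrees with the trace.
Step 6: r2 = -7 — agrees with the trace.
Step 7: r2 = -7 + 7 = 0 — no discrepancy.
Step 8: r3 = 7 - 0 = 7 — no discrepancy.
Step 9: r3 = 7 - 0 = 7 — checks out.
Step 10: r2 = 0 * 7 = 0 — agrees with the trace.
Step 11: r1 = 5 — no discrepancy.
Step 12: r3 = 7 + 0 = 7 — exactly as logged.
Step 13: r1 = 7 — same as recorded.
Step 14: r3 = 7 + 0 = 7 — checks out.
Step 15: r3 = 8 — same as recorded.
All entries verified; no error found.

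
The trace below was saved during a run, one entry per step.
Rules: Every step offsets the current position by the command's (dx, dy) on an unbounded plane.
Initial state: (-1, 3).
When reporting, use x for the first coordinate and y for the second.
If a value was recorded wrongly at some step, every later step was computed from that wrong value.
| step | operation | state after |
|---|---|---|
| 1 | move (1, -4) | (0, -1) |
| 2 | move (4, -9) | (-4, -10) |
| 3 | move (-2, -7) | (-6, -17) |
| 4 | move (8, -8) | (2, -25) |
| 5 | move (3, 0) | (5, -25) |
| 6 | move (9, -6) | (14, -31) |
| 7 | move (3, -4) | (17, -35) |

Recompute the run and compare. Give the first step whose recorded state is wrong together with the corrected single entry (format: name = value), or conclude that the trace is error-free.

step 2, x = 4

1. x = -1 + (1) = 0, y = 3 + (-4) = -1 (in agreement)
2. x = 0 + (4) = 4, y = -1 + (-9) = -10 (the entry is off here)
So the first discrepancy is step 2, where the right value is x = 4.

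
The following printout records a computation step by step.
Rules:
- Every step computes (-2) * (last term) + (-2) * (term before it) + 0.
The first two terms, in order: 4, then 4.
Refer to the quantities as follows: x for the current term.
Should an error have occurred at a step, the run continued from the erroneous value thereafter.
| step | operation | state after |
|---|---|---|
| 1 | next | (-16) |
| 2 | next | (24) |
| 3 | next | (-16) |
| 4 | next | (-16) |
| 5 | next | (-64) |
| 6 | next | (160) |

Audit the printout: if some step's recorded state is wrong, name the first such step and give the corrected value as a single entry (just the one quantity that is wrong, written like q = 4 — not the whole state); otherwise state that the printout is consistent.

Step 1: x = -2*(4) + (-2)*(4) + (0) = -16 — in agreement.
Step 2: x = -2*(-16) + (-2)*(4) + (0) = 24 — in agreement.
Step 3: x = -2*(24) + (-2)*(-16) + (0) = -16 — confirmed correct.
Step 4: x = -2*(-16) + (-2)*(24) + (0) = -16 — exactly as logged.
Step 5: x = -2*(-16) + (-2)*(-16) + (0) = 64 — a discrepancy with the printout.
The audit stops at step 5: the recorded entry is wrong and should be x = 64.

step 5, x = 64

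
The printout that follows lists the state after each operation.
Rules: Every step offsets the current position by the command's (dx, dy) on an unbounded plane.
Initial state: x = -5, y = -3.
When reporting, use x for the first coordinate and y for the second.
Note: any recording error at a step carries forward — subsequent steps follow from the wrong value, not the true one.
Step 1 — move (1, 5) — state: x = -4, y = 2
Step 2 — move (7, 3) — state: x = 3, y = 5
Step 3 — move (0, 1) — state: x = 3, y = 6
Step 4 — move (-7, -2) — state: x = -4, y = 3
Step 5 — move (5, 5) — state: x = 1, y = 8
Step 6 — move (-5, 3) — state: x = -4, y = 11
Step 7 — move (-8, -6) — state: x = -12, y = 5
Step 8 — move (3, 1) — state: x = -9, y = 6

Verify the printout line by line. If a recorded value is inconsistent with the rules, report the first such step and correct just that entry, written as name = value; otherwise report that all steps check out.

step 4, y = 4

1. x = -5 + (1) = -4, y = -3 + (5) = 2 (confirmed correct)
2. x = -4 + (7) = 3, y = 2 + (3) = 5 (agrees with the printout)
3. x = 3 + (0) = 3, y = 5 + (1) = 6 (checks out)
4. x = 3 + (-7) = -4, y = 6 + (-2) = 4 (the printout disagrees here)
That makes step 4 the first incorrect line — y = 4 is what it should show.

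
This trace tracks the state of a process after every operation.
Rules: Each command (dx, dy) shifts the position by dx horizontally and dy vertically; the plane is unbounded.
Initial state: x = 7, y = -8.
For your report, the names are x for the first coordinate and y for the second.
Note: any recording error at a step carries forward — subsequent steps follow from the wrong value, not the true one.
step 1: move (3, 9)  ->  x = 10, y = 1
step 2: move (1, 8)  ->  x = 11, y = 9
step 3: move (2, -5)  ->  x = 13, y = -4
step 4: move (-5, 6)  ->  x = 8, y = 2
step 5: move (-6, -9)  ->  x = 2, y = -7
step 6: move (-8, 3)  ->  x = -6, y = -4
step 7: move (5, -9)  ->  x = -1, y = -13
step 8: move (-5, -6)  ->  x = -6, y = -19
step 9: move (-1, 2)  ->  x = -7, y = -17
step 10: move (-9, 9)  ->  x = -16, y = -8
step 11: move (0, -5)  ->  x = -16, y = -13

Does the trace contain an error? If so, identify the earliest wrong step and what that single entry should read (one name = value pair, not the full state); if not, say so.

step 1: x = 7 + (3) = 10, y = -8 + (9) = 1 -> checks out
step 2: x = 10 + (1) = 11, y = 1 + (8) = 9 -> verified
step 3: x = 11 + (2) = 13, y = 9 + (-5) = 4 -> a discrepancy with the trace
Conclusion: step 3 carries the first error; the entry should be y = 4.

step 3, y = 4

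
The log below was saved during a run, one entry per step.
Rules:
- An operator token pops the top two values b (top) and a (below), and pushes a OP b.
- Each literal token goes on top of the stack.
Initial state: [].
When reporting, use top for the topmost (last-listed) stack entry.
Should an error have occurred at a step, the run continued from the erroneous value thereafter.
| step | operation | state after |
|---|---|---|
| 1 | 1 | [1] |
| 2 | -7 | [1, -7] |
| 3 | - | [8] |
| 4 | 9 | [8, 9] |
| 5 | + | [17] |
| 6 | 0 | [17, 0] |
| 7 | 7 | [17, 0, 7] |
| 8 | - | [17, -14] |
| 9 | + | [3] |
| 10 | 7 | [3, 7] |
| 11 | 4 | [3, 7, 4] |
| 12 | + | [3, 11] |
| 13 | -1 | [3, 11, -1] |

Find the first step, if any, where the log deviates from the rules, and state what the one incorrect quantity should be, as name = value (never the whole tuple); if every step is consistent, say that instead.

step 8, top = -7

Step 1: push 1: top = 1 — matches.
Step 2: push -7: top = -7 — matches.
Step 3: 1 - -7 = 8 — matches.
Step 4: push 9: top = 9 — in agreement.
Step 5: 8 + 9 = 17 — no discrepancy.
Step 6: push 0: top = 0 — consistent with the log.
Step 7: push 7: top = 7 — consistent with the log.
Step 8: 0 - 7 = -7 — not what was recorded.
First incorrect step: 8; the correct value is top = -7.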